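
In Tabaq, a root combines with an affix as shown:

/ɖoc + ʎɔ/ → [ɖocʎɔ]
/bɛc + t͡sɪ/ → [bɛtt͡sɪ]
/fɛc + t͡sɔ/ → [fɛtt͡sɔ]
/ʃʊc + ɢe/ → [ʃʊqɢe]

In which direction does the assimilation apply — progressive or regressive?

The segment that alternates is /c/, which surfaces as [t] when adjacent to /t͡s/.
/c/ is palatal while /t͡s/ is alveolar; the output [t] is alveolar, matching the trigger — so the feature that spreads is place.
Checking the remaining alternation: /c/ → [q] before /ɢ/ (palatal → uvular, matching uvular) — only place changes, and always toward the following segment.
No alternation appears in [ɖocʎɔ]: there the adjacent consonants already agree in place (/c/ and /ʎ/ are both palatal), so this form is consistent with the same rule.
Since the segment that changes precedes the conditioning segment, the assimilation is regressive.

regressive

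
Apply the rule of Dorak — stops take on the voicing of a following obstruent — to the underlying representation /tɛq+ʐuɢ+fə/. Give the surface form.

/q/ is a voiceless uvular stop. The following trigger /ʐ/ is voiced, so /q/ must become voiced as well.
Changing only its voicing to voiced gives [ɢ] — the voiced uvular stop.
At the second juncture, /ɢ/ likewise becomes [q] adjacent to /f/.

[tɛɢʐuqfə]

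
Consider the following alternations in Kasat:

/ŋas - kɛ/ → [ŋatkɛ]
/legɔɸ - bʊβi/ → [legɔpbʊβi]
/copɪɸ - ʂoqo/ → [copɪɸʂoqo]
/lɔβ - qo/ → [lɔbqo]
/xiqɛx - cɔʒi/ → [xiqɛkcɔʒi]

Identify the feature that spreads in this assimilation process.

Comparing underlying and surface forms, /s/ → [t] is the alternation; the neighbouring /k/ is constant.
The change fricative → stop matches the manner of the following /k/, identifying this as manner assimilation.
Checking the remaining alternations: /ɸ/ → [p] before /b/ (fricative → stop, matching a stop); /β/ → [b] before /q/ (fricative → stop, matching a stop); /x/ → [k] before /c/ (fricative → stop, matching a stop) — only manner changes, and always toward the following segment.
Nothing changes in [copɪɸʂoqo]: there the adjacent consonants already agree in manner (/ɸ/ and /ʂ/ are both fricatives), so this form is consistent with the same rule.

manner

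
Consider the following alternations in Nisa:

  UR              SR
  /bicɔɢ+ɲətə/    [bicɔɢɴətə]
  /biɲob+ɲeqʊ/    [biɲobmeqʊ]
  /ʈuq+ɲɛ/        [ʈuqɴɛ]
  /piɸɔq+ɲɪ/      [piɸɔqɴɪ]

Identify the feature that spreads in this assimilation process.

Underlying /ɲ/ is realised as [ɴ] next to /ɢ/; /ɢ/ itself does not change.
/ɲ/ is palatal while /ɢ/ is uvular; the output [ɴ] is uvular, matching the trigger — so the feature that spreads is place.
Checking the remaining alternations: /ɲ/ → [m] after /b/ (palatal → bilabial, matching bilabial); /ɲ/ → [ɴ] after /q/ (palatal → uvular, matching uvular) — only place changes, and always toward the preceding segment.

place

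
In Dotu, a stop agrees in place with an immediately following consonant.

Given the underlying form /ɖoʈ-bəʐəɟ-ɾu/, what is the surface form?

[ɖopbəʐədɾu]

The rule targets /ʈ/ (voiceless retroflex stop), which sits before the trigger /b/ (bilabial).
The voiceless bilabial stop is [p], so /ʈ/ → [p].
At the second juncture, /ɟ/ likewise becomes [d] adjacent to /ɾ/.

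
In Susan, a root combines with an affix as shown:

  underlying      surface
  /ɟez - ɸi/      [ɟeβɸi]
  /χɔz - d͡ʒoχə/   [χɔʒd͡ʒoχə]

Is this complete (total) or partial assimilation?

partial assimilation

Comparing underlying and surface forms, /z/ → [β] is the alternation; the neighbouring /ɸ/ is constant.
/z/ is alveolar while /ɸ/ is bilabial; the output [β] is bilabial, matching the trigger — so the feature that spreads is place.
Manner and voice are unchanged, so the assimilation is partial, not total.
The same holds elsewhere in the data: /z/ → [ʒ] before /d͡ʒ/ (alveolar → postalveolar, matching postalveolar) — only place changes, and always toward the following segment.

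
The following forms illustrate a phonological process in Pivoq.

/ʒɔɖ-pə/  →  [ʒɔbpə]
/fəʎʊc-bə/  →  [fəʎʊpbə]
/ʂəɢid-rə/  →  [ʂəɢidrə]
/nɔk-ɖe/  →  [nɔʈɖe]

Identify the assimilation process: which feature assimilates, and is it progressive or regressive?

regressive place assimilation

Comparing underlying and surface forms, /ɖ/ → [b] is the alternation; the neighbouring /p/ is constant.
/ɖ/ is retroflex while /p/ is bilabial; the output [b] is bilabial, matching the trigger — so the feature that spreads is place.
Manner and voice are unchanged, so the assimilation is partial, not total.
Checking the remaining alternations: /c/ → [p] before /b/ (palatal → bilabial, matching bilabial); /k/ → [ʈ] before /ɖ/ (velar → retroflex, matching retroflex) — only place changes, and always toward the following segment.
No alternation appears in [ʂəɢidrə]: there the adjacent consonants already agree in place (/d/ and /r/ are both alveolar), so this form is consistent with the same rule.
The trigger is the following segment, so the direction is regressive (anticipatory).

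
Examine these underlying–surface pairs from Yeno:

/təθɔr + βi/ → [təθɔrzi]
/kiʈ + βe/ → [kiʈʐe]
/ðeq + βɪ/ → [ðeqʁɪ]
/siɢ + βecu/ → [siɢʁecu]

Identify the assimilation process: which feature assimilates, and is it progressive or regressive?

The segment that alternates is /β/, which surfaces as [z] when adjacent to /r/.
The change bilabial → alveolar matches the place of the preceding /r/, identifying this as place assimilation.
Manner and voice are unchanged, so the assimilation is partial, not total.
Checking the remaining alternations: /β/ → [ʐ] after /ʈ/ (bilabial → retroflex, matching retroflex); /β/ → [ʁ] after /q/ (bilabial → uvular, matching uvular); /β/ → [ʁ] after /ɢ/ (bilabial → uvular, matching uvular) — only place changes, and always toward the preceding segment.
Since the segment that changes follows the conditioning segment, the assimilation is progressive.

progressive place assimilation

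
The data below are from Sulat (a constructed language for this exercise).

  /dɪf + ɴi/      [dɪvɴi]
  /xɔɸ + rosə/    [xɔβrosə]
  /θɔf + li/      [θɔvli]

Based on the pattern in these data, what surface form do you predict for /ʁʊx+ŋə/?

[ʁʊɣŋə]

The data show regressive voicing assimilation: /f/ → [v] before /ɴ/; /ɸ/ → [β] before /r/; /f/ → [v] before /l/. In each pair only voicing changes, matching the following consonant, while place and manner stay constant.
/x/ is a voiceless velar fricative. The following trigger /ŋ/ is voiced, so /x/ must become voiced as well.
Changing only its voicing to voiced gives [ɣ] — the voiced velar fricative.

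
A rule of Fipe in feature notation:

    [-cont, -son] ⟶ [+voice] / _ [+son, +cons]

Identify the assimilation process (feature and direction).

The target ([-cont, -son], stops) acquires [+voice] next to a sonorant consonant ([+son, +cons]) — it takes on the voicing of its neighbour, so the feature that spreads is voicing.
Since the environment is written after the underscore, the trigger follows the target; the direction is regressive.

regressive voicing assimilation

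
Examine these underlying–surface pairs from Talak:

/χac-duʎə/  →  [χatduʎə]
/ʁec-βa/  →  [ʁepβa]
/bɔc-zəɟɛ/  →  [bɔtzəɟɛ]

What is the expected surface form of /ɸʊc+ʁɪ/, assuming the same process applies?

[ɸʊqʁɪ]

The data show regressive place assimilation: /c/ → [t] before /d/; /c/ → [p] before /β/; /c/ → [t] before /z/. In each pair only place changes, matching the following consonant, while manner and voice stay constant.
/c/ is a voiceless palatal stop. The following trigger /ʁ/ is uvular, so /c/ must become uvular as well.
A voiceless uvular stop is [q], so the surface segment is [q].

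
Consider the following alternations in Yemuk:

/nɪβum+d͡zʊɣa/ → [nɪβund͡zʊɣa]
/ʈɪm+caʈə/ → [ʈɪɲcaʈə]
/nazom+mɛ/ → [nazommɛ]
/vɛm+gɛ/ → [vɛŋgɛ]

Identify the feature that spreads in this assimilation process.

place

Underlying /m/ is realised as [n] next to /d͡z/; /d͡z/ itself does not change.
The change bilabial → alveolar matches the place of the following /d͡z/, identifying this as place assimilation.
The other alternating forms pattern the same way: /m/ → [ɲ] before /c/ (bilabial → palatal, matching palatal); /m/ → [ŋ] before /g/ (bilabial → velar, matching velar) — only place changes, and always toward the following segment.
No alternation appears in [nazommɛ]: there the adjacent consonants already agree in place (/m/ and /m/ are both bilabial), so this form is consistent with the same rule.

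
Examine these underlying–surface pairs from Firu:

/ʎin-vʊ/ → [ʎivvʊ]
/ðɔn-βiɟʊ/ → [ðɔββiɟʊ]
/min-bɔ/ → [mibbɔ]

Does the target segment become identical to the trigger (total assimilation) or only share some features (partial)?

total assimilation

Comparing underlying and surface forms, /n/ → [v] is the alternation; the neighbouring /v/ is constant.
The output [v] is identical to the trigger /v/ — every feature (place, manner, voicing) has been copied — so this is total assimilation.
The other forms behave the same way: /n/ → [β] before /β/; /n/ → [b] before /b/ — in each case the output is a copy of the following consonant.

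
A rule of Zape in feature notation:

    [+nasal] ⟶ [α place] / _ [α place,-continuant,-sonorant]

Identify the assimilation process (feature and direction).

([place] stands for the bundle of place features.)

The rule copies the place features (abbreviated [place]) from the environment onto the target, so the assimilating feature is place.
Since the environment is written after the underscore, the trigger follows the target; the direction is regressive.

regressive place assimilation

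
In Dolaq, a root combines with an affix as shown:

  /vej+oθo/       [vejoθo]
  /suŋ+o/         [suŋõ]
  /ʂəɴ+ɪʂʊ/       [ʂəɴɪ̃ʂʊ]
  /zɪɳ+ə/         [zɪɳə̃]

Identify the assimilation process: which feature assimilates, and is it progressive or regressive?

progressive nasality assimilation (vowel nasalisation)

The vowel /o/ surfaces as nasalised [õ] next to the preceding nasal /ŋ/ — it has acquired the [+nasal] feature of its neighbour.
Likewise in the remaining data: /ɪ/ → [ɪ̃] after /ɴ/; /ə/ → [ə̃] after /ɳ/ — each time a vowel is nasalised next to a preceding nasal.
No change occurs in [vejoθo] because the vowel at the boundary is adjacent to an oral consonant, not a nasal (/o/ next to /j/).
Because the conditioning nasal is to the left of the vowel that changes, the process is progressive (perseverative).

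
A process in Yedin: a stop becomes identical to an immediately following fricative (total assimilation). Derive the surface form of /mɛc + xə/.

[mɛxxə]

/c/ is the segment targeted by the rule; it sits immediately before /x/, so it assimilates completely and surfaces as [x].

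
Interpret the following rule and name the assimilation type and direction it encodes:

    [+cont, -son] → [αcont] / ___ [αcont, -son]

The shared variable α links the value of [cont] on the target to that of the neighbouring obstruent. [cont] distinguishes stops from fricatives — a manner-of-articulation feature — so this is manner assimilation.
The conditioning segment sits to the right of the focus bar, meaning the trigger follows the segment that changes — regressive assimilation.

regressive manner assimilation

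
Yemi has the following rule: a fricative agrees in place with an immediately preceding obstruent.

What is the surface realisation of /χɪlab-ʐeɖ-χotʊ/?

[χɪlabβeɖʂotʊ]

The rule targets /ʐ/ (voiced retroflex fricative), which sits after the trigger /b/ (bilabial).
Changing only its place to bilabial gives [β] — the voiced bilabial fricative.
At the second juncture, /χ/ likewise becomes [ʂ] adjacent to /ɖ/.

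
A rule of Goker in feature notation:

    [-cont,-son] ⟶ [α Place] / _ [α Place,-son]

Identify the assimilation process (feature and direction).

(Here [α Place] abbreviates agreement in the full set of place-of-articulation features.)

The rule copies the place features (abbreviated [Place]) from the environment onto the target, so the assimilating feature is place.
The conditioning segment sits to the right of the focus bar, meaning the trigger follows the segment that changes — regressive assimilation.

regressive place assimilation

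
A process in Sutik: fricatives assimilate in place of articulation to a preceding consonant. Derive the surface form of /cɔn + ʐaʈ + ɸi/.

[cɔnzaʈʂi]

The rule targets /ʐ/ (voiced retroflex fricative), which sits after the trigger /n/ (alveolar).
The voiced alveolar fricative is [z], so /ʐ/ → [z].
The same rule applies at the second boundary: /ɸ/ → [ʂ] next to /ʈ/.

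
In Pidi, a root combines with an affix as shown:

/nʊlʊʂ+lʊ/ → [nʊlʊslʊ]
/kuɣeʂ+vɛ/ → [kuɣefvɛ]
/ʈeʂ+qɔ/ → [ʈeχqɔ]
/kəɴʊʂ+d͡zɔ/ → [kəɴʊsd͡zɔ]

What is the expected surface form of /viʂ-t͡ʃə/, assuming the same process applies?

[viʃt͡ʃə]

The data show regressive place assimilation: /ʂ/ → [s] before /l/; /ʂ/ → [f] before /v/; /ʂ/ → [χ] before /q/; /ʂ/ → [s] before /d͡z/. In each pair only place changes, matching the following consonant, while manner and voice stay constant.
/ʂ/ is a voiceless retroflex fricative. The following trigger /t͡ʃ/ is postalveolar, so /ʂ/ must become postalveolar as well.
The voiceless postalveolar fricative is [ʃ], so /ʂ/ → [ʃ].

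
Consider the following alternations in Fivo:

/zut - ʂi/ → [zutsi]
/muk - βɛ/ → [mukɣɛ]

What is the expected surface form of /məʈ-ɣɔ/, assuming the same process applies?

[məʈʐɔ]

The data show progressive place assimilation: /ʂ/ → [s] after /t/; /β/ → [ɣ] after /k/. In each pair only place changes, matching the preceding consonant, while manner and voice stay constant.
/ɣ/ is a voiced velar fricative. The preceding trigger /ʈ/ is retroflex, so /ɣ/ must become retroflex as well.
The voiced retroflex fricative is [ʐ], so /ɣ/ → [ʐ].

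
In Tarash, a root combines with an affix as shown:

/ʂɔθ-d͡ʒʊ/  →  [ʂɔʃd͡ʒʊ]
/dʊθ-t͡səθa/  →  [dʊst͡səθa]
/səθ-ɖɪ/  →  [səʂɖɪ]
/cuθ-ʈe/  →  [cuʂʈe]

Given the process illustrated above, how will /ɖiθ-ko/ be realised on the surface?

The data show regressive place assimilation: /θ/ → [ʃ] before /d͡ʒ/; /θ/ → [s] before /t͡s/; /θ/ → [ʂ] before /ɖ/; /θ/ → [ʂ] before /ʈ/. In each pair only place changes, matching the following consonant, while manner and voice stay constant.
/θ/ is a voiceless dental fricative. The following trigger /k/ is velar, so /θ/ must become velar as well.
Changing only its place to velar gives [x] — the voiceless velar fricative.

[ɖixko]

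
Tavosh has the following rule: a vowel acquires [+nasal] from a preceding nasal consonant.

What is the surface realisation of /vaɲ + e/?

[vaɲẽ]

/e/ sits next to the nasal /ɲ/ and is therefore nasalised to [ẽ].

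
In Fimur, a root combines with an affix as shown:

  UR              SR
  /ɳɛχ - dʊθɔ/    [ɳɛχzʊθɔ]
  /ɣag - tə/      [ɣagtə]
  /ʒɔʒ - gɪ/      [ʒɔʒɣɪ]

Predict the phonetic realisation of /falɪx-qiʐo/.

[falɪxχiʐo]

The data show progressive manner assimilation: /d/ → [z] after /χ/; /g/ → [ɣ] after /ʒ/. In each pair only manner changes, matching the preceding consonant, while place and voice stay constant.
Nothing changes in [ɣagtə]: there the adjacent consonants already agree in manner (/t/ and /g/ are both stops), so this form is consistent with the same rule.
The rule targets /q/ (voiceless uvular stop), which sits after the trigger /x/ (fricative).
Changing only its manner to fricative gives [χ] — the voiceless uvular fricative.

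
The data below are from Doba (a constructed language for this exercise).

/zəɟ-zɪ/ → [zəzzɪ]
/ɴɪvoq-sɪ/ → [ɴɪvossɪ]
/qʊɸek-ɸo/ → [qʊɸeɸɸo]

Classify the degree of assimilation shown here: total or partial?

Comparing underlying and surface forms, /ɟ/ → [z] is the alternation; the neighbouring /z/ is constant.
The output [z] is identical to the trigger /z/ — every feature (place, manner, voicing) has been copied — so this is total assimilation.
The remaining alternations confirm this: /q/ → [s] before /s/; /k/ → [ɸ] before /ɸ/ — in each case the output is a copy of the following consonant.

total assimilation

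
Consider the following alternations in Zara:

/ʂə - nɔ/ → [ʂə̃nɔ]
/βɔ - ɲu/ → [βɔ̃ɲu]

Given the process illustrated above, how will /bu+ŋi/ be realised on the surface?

[bũŋi]

The data show regressive nasality assimilation (vowel nasalisation): /ə/ → [ə̃] before /n/; /ɔ/ → [ɔ̃] before /ɲ/ — a vowel is nasalised by an immediately following nasal consonant.
/u/ sits next to the nasal /ŋ/ and is therefore nasalised to [ũ].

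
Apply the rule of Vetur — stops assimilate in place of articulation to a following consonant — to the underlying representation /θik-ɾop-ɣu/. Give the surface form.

The rule targets /k/ (voiceless velar stop), which sits before the trigger /ɾ/ (alveolar).
A voiceless alveolar stop is [t], so the surface segment is [t].
At the second juncture, /p/ likewise becomes [k] adjacent to /ɣ/.

[θitɾokɣu]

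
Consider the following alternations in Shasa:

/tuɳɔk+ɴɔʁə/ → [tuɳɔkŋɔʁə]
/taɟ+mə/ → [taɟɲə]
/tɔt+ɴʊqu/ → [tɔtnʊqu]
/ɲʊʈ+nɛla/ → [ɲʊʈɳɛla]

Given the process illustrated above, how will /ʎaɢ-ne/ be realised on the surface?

The data show progressive place assimilation: /ɴ/ → [ŋ] after /k/; /m/ → [ɲ] after /ɟ/; /ɴ/ → [n] after /t/; /n/ → [ɳ] after /ʈ/. In each pair only place changes, matching the preceding consonant, while manner and voice stay constant.
/n/ is a voiced alveolar nasal. The preceding trigger /ɢ/ is uvular, so /n/ must become uvular as well.
Changing only its place to uvular gives [ɴ] — the voiced uvular nasal.

[ʎaɢɴe]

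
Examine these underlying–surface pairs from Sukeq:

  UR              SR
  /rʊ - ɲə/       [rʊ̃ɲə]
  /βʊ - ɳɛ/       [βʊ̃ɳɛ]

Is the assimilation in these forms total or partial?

The vowel /ʊ/ surfaces as nasalised [ʊ̃] next to the following nasal /ɲ/ — it has acquired the [+nasal] feature of its neighbour.
Likewise in the remaining data: /ʊ/ → [ʊ̃] before /ɳ/ — each time a vowel is nasalised next to a following nasal.

partial assimilation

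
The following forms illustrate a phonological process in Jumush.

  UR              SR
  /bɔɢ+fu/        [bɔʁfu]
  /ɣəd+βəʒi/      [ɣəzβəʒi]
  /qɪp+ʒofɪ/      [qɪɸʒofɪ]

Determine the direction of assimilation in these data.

regressive

Comparing underlying and surface forms, /ɢ/ → [ʁ] is the alternation; the neighbouring /f/ is constant.
The change stop → fricative matches the manner of the following /f/, identifying this as manner assimilation.
The same holds elsewhere in the data: /d/ → [z] before /β/ (stop → fricative, matching a fricative); /p/ → [ɸ] before /ʒ/ (stop → fricative, matching a fricative) — only manner changes, and always toward the following segment.
Since the segment that changes precedes the conditioning segment, the assimilation is regressive.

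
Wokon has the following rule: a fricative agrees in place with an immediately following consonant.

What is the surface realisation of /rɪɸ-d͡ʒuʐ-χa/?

[rɪʃd͡ʒuʁχa]

The rule targets /ɸ/ (voiceless bilabial fricative), which sits before the trigger /d͡ʒ/ (postalveolar).
The voiceless postalveolar fricative is [ʃ], so /ɸ/ → [ʃ].
At the second juncture, /ʐ/ likewise becomes [ʁ] adjacent to /χ/.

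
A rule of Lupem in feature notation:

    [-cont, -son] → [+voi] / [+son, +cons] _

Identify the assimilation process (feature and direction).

The structural change is [+voi], and the conditioning segment [+son, +cons] (a sonorant consonant) is itself voiced, so the target comes to share the voicing of its neighbour — voicing assimilation.
Since the environment is written before the underscore, the trigger precedes the target; the direction is progressive.

progressive voicing assimilation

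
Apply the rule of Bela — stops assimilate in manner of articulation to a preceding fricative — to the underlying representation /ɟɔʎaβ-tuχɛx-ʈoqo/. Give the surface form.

[ɟɔʎaβsuχɛxʂoqo]

/t/ is a voiceless alveolar stop. The preceding trigger /β/ is a fricative, so /t/ must become a fricative as well.
Changing only its manner to fricative gives [s] — the voiceless alveolar fricative.
The same rule applies at the second boundary: /ʈ/ → [ʂ] next to /x/.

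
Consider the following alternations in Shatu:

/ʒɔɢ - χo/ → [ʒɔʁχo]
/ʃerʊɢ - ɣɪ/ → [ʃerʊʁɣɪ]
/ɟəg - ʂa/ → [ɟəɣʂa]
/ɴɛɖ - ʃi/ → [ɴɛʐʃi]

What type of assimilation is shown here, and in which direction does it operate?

regressive manner assimilation

The segment that alternates is /ɢ/, which surfaces as [ʁ] when adjacent to /χ/.
/ɢ/ is a stop while /χ/ is a fricative; the output [ʁ] is a fricative, matching the trigger — so the feature that spreads is manner.
Place and voice are unchanged, so the assimilation is partial, not total.
The other alternating forms pattern the same way: /ɢ/ → [ʁ] before /ɣ/ (stop → fricative, matching a fricative); /g/ → [ɣ] before /ʂ/ (stop → fricative, matching a fricative); /ɖ/ → [ʐ] before /ʃ/ (stop → fricative, matching a fricative) — only manner changes, and always toward the following segment.
The trigger is the following segment, so the direction is regressive (anticipatory).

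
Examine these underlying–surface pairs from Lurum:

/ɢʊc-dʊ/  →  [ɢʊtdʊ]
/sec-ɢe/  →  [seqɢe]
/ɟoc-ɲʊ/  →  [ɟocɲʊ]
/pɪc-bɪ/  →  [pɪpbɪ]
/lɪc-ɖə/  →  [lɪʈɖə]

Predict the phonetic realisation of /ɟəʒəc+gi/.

[ɟəʒəkgi]

The data show regressive place assimilation: /c/ → [t] before /d/; /c/ → [q] before /ɢ/; /c/ → [p] before /b/; /c/ → [ʈ] before /ɖ/. In each pair only place changes, matching the following consonant, while manner and voice stay constant.
No alternation appears in [ɟocɲʊ]: there the adjacent consonants already agree in place (/c/ and /ɲ/ are both palatal), so this form is consistent with the same rule.
/c/ is a voiceless palatal stop. The following trigger /g/ is velar, so /c/ must become velar as well.
Changing only its place to velar gives [k] — the voiceless velar stop.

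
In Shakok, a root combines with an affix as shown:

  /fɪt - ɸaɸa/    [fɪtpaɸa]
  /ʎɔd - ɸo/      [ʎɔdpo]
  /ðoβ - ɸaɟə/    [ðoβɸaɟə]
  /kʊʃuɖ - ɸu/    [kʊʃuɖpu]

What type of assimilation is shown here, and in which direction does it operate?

The segment that alternates is /ɸ/, which surfaces as [p] when adjacent to /t/.
The change fricative → stop matches the manner of the preceding /t/, identifying this as manner assimilation.
Place and voice are unchanged, so the assimilation is partial, not total.
The same holds elsewhere in the data: /ɸ/ → [p] after /d/ (fricative → stop, matching a stop); /ɸ/ → [p] after /ɖ/ (fricative → stop, matching a stop) — only manner changes, and always toward the preceding segment.
Nothing changes in [ðoβɸaɟə]: there the adjacent consonants already agree in manner (/ɸ/ and /β/ are both fricatives), so this form is consistent with the same rule.
Since the segment that changes follows the conditioning segment, the assimilation is progressive.

progressive manner assimilation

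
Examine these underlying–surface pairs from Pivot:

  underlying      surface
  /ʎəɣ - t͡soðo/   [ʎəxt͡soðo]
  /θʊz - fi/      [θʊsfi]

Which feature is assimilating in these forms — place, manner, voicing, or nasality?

voicing

Comparing underlying and surface forms, /ɣ/ → [x] is the alternation; the neighbouring /t͡s/ is constant.
The change voiced → voiceless matches the voicing of the following /t͡s/, identifying this as voicing assimilation.
The other alternating form patterns the same way: /z/ → [s] before /f/ (voiced → voiceless, matching voiceless) — only voicing changes, and always toward the following segment.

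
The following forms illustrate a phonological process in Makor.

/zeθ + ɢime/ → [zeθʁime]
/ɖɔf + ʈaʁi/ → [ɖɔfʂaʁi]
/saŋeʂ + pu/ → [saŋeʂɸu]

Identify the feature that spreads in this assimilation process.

manner

Comparing underlying and surface forms, /ɢ/ → [ʁ] is the alternation; the neighbouring /θ/ is constant.
/ɢ/ is a stop while /θ/ is a fricative; the output [ʁ] is a fricative, matching the trigger — so the feature that spreads is manner.
The other alternating forms pattern the same way: /ʈ/ → [ʂ] after /f/ (stop → fricative, matching a fricative); /p/ → [ɸ] after /ʂ/ (stop → fricative, matching a fricative) — only manner changes, and always toward the preceding segment.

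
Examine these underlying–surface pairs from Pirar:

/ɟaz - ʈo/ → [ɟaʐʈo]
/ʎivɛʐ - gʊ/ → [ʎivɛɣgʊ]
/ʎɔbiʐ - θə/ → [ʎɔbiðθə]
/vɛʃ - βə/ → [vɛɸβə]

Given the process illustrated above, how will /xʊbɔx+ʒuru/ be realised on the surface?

The data show regressive place assimilation: /z/ → [ʐ] before /ʈ/; /ʐ/ → [ɣ] before /g/; /ʐ/ → [ð] before /θ/; /ʃ/ → [ɸ] before /β/. In each pair only place changes, matching the following consonant, while manner and voice stay constant.
The rule targets /x/ (voiceless velar fricative), which sits before the trigger /ʒ/ (postalveolar).
The voiceless postalveolar fricative is [ʃ], so /x/ → [ʃ].

[xʊbɔʃʒuru]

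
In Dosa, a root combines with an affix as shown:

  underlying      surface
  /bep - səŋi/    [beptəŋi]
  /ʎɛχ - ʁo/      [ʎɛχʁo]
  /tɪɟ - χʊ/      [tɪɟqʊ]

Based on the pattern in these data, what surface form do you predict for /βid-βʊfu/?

[βidbʊfu]

The data show progressive manner assimilation: /s/ → [t] after /p/; /χ/ → [q] after /ɟ/. In each pair only manner changes, matching the preceding consonant, while place and voice stay constant.
No alternation appears in [ʎɛχʁo]: there the adjacent consonants already agree in manner (/ʁ/ and /χ/ are both fricatives), so this form is consistent with the same rule.
The rule targets /β/ (voiced bilabial fricative), which sits after the trigger /d/ (stop).
A voiced bilabial stop is [b], so the surface segment is [b].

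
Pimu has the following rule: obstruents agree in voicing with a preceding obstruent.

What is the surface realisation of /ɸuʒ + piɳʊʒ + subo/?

[ɸuʒbiɳʊʒzubo]

/p/ is a voiceless bilabial stop. The preceding trigger /ʒ/ is voiced, so /p/ must become voiced as well.
A voiced bilabial stop is [b], so the surface segment is [b].
The same rule applies at the second boundary: /s/ → [z] next to /ʒ/.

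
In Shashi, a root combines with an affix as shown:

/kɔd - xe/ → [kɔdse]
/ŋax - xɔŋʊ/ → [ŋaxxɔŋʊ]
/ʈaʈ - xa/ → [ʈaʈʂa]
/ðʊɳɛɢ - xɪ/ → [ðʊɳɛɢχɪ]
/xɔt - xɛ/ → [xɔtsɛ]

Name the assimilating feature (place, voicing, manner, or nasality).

Underlying /x/ is realised as [s] next to /d/; /d/ itself does not change.
The change velar → alveolar matches the place of the preceding /d/, identifying this as place assimilation.
Checking the remaining alternations: /x/ → [ʂ] after /ʈ/ (velar → retroflex, matching retroflex); /x/ → [χ] after /ɢ/ (velar → uvular, matching uvular); /x/ → [s] after /t/ (velar → alveolar, matching alveolar) — only place changes, and always toward the preceding segment.
No alternation appears in [ŋaxxɔŋʊ]: there the adjacent consonants already agree in place (/x/ and /x/ are both velar), so this form is consistent with the same rule.

place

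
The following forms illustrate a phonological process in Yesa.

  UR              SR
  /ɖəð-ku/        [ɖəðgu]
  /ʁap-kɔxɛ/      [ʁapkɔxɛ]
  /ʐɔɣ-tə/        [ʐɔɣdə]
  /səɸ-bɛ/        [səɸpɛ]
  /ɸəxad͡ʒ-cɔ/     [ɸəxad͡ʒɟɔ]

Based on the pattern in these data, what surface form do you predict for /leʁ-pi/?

[leʁbi]

The data show progressive voicing assimilation: /k/ → [g] after /ð/; /t/ → [d] after /ɣ/; /b/ → [p] after /ɸ/; /c/ → [ɟ] after /d͡ʒ/. In each pair only voicing changes, matching the preceding consonant, while place and manner stay constant.
Nothing changes in [ʁapkɔxɛ]: there the adjacent consonants already agree in voicing (/k/ and /p/ are both voiceless), so this form is consistent with the same rule.
The rule targets /p/ (voiceless bilabial stop), which sits after the trigger /ʁ/ (voiced).
Changing only its voicing to voiced gives [b] — the voiced bilabial stop.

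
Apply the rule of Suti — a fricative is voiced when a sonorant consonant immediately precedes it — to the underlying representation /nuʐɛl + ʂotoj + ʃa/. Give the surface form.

The rule targets /ʂ/ (voiceless retroflex fricative), which sits after the trigger /l/ (voiced).
Changing only its voicing to voiced gives [ʐ] — the voiced retroflex fricative.
At the second juncture, /ʃ/ likewise becomes [ʒ] adjacent to /j/.

[nuʐɛlʐotojʒa]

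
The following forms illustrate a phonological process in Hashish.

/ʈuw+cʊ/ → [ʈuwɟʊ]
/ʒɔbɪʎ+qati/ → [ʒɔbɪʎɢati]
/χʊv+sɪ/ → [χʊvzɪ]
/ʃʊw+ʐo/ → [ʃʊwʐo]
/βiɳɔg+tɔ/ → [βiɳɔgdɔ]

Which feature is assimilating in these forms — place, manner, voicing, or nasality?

Comparing underlying and surface forms, /c/ → [ɟ] is the alternation; the neighbouring /w/ is constant.
/c/ is voiceless while /w/ is voiced; the output [ɟ] is voiced, matching the trigger — so the feature that spreads is voicing.
The other alternating forms pattern the same way: /q/ → [ɢ] after /ʎ/ (voiceless → voiced, matching voiced); /s/ → [z] after /v/ (voiceless → voiced, matching voiced); /t/ → [d] after /g/ (voiceless → voiced, matching voiced) — only voicing changes, and always toward the preceding segment.
No alternation appears in [ʃʊwʐo]: there the adjacent consonants already agree in voicing (/ʐ/ and /w/ are both voiced), so this form is consistent with the same rule.

voicing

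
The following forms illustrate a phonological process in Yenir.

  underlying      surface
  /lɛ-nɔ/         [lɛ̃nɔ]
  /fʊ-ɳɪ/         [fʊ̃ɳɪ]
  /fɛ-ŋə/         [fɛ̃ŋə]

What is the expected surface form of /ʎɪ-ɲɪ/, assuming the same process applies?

The data show regressive nasality assimilation (vowel nasalisation): /ɛ/ → [ɛ̃] before /n/; /ʊ/ → [ʊ̃] before /ɳ/; /ɛ/ → [ɛ̃] before /ŋ/ — a vowel is nasalised by an immediately following nasal consonant.
The vowel /ɪ/ is adjacent to the following nasal /ɲ/, so it acquires [+nasal] and surfaces as [ɪ̃].

[ʎɪ̃ɲɪ]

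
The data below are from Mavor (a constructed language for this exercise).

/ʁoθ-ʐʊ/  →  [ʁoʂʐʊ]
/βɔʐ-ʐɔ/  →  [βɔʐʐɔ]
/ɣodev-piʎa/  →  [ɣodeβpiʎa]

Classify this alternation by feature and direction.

regressive place assimilation

The segment that alternates is /θ/, which surfaces as [ʂ] when adjacent to /ʐ/.
/θ/ is dental while /ʐ/ is retroflex; the output [ʂ] is retroflex, matching the trigger — so the feature that spreads is place.
Manner and voice are unchanged, so the assimilation is partial, not total.
The other alternating form patterns the same way: /v/ → [β] before /p/ (labiodental → bilabial, matching bilabial) — only place changes, and always toward the following segment.
No alternation appears in [βɔʐʐɔ]: there the adjacent consonants already agree in place (/ʐ/ and /ʐ/ are both retroflex), so this form is consistent with the same rule.
Since the segment that changes precedes the conditioning segment, the assimilation is regressive.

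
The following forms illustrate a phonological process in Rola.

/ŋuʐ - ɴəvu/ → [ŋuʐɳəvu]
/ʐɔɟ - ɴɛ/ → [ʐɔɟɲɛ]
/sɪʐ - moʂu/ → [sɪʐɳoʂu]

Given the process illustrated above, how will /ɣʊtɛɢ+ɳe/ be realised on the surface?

The data show progressive place assimilation: /ɴ/ → [ɳ] after /ʐ/; /ɴ/ → [ɲ] after /ɟ/; /m/ → [ɳ] after /ʐ/. In each pair only place changes, matching the preceding consonant, while manner and voice stay constant.
The rule targets /ɳ/ (voiced retroflex nasal), which sits after the trigger /ɢ/ (uvular).
The voiced uvular nasal is [ɴ], so /ɳ/ → [ɴ].

[ɣʊtɛɢɴe]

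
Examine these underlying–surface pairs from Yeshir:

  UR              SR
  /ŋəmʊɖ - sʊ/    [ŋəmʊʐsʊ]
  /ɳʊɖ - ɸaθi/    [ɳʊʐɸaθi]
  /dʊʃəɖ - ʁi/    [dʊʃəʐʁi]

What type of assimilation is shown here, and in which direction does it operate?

Comparing underlying and surface forms, /ɖ/ → [ʐ] is the alternation; the neighbouring /s/ is constant.
The change stop → fricative matches the manner of the following /s/, identifying this as manner assimilation.
Place and voice are unchanged, so the assimilation is partial, not total.
Checking the remaining alternations: /ɖ/ → [ʐ] before /ɸ/ (stop → fricative, matching a fricative); /ɖ/ → [ʐ] before /ʁ/ (stop → fricative, matching a fricative) — only manner changes, and always toward the following segment.
Since the segment that changes precedes the conditioning segment, the assimilation is regressive.

regressive manner assimilation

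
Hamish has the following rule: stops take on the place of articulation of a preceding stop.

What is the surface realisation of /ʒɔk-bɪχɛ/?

[ʒɔkgɪχɛ]

The rule targets /b/ (voiced bilabial stop), which sits after the trigger /k/ (velar).
Changing only its place to velar gives [g] — the voiced velar stop.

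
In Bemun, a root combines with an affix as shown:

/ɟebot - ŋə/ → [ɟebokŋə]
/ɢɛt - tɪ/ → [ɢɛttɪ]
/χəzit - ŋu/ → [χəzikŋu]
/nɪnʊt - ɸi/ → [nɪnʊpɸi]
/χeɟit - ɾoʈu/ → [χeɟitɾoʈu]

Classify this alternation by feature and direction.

regressive place assimilation

The segment that alternates is /t/, which surfaces as [k] when adjacent to /ŋ/.
/t/ is alveolar while /ŋ/ is velar; the output [k] is velar, matching the trigger — so the feature that spreads is place.
Manner and voice are unchanged, so the assimilation is partial, not total.
Checking the remaining alternation: /t/ → [p] before /ɸ/ (alveolar → bilabial, matching bilabial) — only place changes, and always toward the following segment.
No alternation appears in [ɢɛttɪ], [χeɟitɾoʈu]: there the adjacent consonants already agree in place (/t/ and /t/ are both alveolar; /t/ and /ɾ/ are both alveolar), so these forms are consistent with the same rule.
Since the segment that changes precedes the conditioning segment, the assimilation is regressive.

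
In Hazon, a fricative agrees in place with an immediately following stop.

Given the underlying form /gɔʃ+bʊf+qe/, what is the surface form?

[gɔɸbʊχqe]

/ʃ/ is a voiceless postalveolar fricative. The following trigger /b/ is bilabial, so /ʃ/ must become bilabial as well.
Changing only its place to bilabial gives [ɸ] — the voiceless bilabial fricative.
The same rule applies at the second boundary: /f/ → [χ] next to /q/.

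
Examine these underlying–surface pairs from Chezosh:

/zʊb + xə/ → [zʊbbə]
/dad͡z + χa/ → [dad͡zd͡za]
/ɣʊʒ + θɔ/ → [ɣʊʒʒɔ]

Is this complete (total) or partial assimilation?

total assimilation

Underlying /x/ is realised as [b] next to /b/; /b/ itself does not change.
The output [b] is identical to the trigger /b/ — every feature (place, manner, voicing) has been copied — so this is total assimilation.
The remaining alternations confirm this: /χ/ → [d͡z] after /d͡z/; /θ/ → [ʒ] after /ʒ/ — in each case the output is a copy of the preceding consonant.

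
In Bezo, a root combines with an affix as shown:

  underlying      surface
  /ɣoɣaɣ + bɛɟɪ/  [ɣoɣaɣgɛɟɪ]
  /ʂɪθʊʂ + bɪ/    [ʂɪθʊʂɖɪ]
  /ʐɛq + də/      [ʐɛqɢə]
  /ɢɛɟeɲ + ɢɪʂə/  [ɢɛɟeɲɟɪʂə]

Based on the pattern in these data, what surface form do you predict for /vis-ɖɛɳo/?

[visdɛɳo]

The data show progressive place assimilation: /b/ → [g] after /ɣ/; /b/ → [ɖ] after /ʂ/; /d/ → [ɢ] after /q/; /ɢ/ → [ɟ] after /ɲ/. In each pair only place changes, matching the preceding consonant, while manner and voice stay constant.
The rule targets /ɖ/ (voiced retroflex stop), which sits after the trigger /s/ (alveolar).
Changing only its place to alveolar gives [d] — the voiced alveolar stop.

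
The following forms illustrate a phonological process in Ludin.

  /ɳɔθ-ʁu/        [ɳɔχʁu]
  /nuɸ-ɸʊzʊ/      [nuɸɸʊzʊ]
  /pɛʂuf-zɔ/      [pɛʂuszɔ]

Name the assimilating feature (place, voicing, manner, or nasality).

Underlying /θ/ is realised as [χ] next to /ʁ/; /ʁ/ itself does not change.
/θ/ is dental while /ʁ/ is uvular; the output [χ] is uvular, matching the trigger — so the feature that spreads is place.
The same holds elsewhere in the data: /f/ → [s] before /z/ (labiodental → alveolar, matching alveolar) — only place changes, and always toward the following segment.
Nothing changes in [nuɸɸʊzʊ]: there the adjacent consonants already agree in place (/ɸ/ and /ɸ/ are both bilabial), so this form is consistent with the same rule.

place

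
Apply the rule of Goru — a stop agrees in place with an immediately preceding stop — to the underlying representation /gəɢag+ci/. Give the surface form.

[gəɢagki]

/c/ is a voiceless palatal stop. The preceding trigger /g/ is velar, so /c/ must become velar as well.
Changing only its place to velar gives [k] — the voiceless velar stop.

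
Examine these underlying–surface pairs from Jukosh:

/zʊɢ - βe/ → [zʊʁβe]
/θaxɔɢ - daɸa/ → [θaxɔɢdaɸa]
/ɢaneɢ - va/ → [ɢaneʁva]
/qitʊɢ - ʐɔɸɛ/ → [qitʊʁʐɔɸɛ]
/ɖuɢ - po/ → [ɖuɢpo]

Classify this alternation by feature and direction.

Underlying /ɢ/ is realised as [ʁ] next to /β/; /β/ itself does not change.
/ɢ/ is a stop while /β/ is a fricative; the output [ʁ] is a fricative, matching the trigger — so the feature that spreads is manner.
Place and voice are unchanged, so the assimilation is partial, not total.
The same holds elsewhere in the data: /ɢ/ → [ʁ] before /v/ (stop → fricative, matching a fricative); /ɢ/ → [ʁ] before /ʐ/ (stop → fricative, matching a fricative) — only manner changes, and always toward the following segment.
Nothing changes in [θaxɔɢdaɸa], [ɖuɢpo]: there the adjacent consonants already agree in manner (/ɢ/ and /d/ are both stops; /ɢ/ and /p/ are both stops), so these forms are consistent with the same rule.
The trigger is the following segment, so the direction is regressive (anticipatory).

regressive manner assimilation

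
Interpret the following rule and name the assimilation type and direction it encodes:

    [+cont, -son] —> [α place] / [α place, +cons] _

progressive place assimilation

The rule copies the place features (abbreviated [place]) from the environment onto the target, so the assimilating feature is place.
Since the environment is written before the underscore, the trigger precedes the target; the direction is progressive.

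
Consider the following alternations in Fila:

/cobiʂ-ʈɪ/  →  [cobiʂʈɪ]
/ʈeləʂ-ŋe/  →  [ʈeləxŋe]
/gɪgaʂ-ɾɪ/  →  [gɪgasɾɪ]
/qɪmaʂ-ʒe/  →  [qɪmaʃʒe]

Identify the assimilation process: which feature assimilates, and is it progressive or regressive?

The segment that alternates is /ʂ/, which surfaces as [x] when adjacent to /ŋ/.
/ʂ/ is retroflex while /ŋ/ is velar; the output [x] is velar, matching the trigger — so the feature that spreads is place.
Manner and voice are unchanged, so the assimilation is partial, not total.
Checking the remaining alternations: /ʂ/ → [s] before /ɾ/ (retroflex → alveolar, matching alveolar); /ʂ/ → [ʃ] before /ʒ/ (retroflex → postalveolar, matching postalveolar) — only place changes, and always toward the following segment.
Nothing changes in [cobiʂʈɪ]: there the adjacent consonants already agree in place (/ʂ/ and /ʈ/ are both retroflex), so this form is consistent with the same rule.
Since the segment that changes precedes the conditioning segment, the assimilation is regressive.

regressive place assimilation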